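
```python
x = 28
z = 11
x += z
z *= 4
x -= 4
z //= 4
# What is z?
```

Trace:
`x = 28` → x = 28
`z = 11` → z = 11
`x += z` → x = 39
`z *= 4` → z = 44
`x -= 4` → x = 35
`z //= 4` → z = 11
So z = 11

Answer: 11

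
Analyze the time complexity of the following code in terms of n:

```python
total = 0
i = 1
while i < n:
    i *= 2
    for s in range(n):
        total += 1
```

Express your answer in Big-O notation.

Each loop level contributes: log n × n. Multiplying the contributions gives O(n log n).

Answer: O(n log n)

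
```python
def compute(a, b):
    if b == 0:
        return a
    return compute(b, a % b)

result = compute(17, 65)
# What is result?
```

compute(17, 65) -> compute(65, 17) -> compute(17, 14) -> compute(14, 3) -> compute(3, 2) -> compute(2, 1) -> compute(1, 0) -> 1

Answer: 1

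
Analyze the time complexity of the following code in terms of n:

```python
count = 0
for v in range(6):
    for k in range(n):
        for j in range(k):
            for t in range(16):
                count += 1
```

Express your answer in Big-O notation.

Each loop level contributes: 1 × n × n × 1. Multiplying the contributions gives O(n^2).

Answer: O(n^2)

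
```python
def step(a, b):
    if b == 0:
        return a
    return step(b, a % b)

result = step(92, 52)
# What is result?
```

step(92, 52) -> step(52, 40) -> step(40, 12) -> step(12, 4) -> step(4, 0) -> 4

Answer: 4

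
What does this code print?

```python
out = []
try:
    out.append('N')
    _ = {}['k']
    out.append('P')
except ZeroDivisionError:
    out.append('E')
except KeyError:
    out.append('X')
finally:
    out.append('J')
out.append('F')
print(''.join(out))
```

Execution trace: 'N' (try body) → 'X' (except KeyError) → 'J' (finally) → 'F' (after the try/except). Output: NXJF

Answer: NXJF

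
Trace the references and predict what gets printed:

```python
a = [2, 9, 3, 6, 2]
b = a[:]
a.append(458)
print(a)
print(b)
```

Key concept: slice [:] creates copy.
Step by step:
`a = [2, 9, 3, 6, 2]` → a = [2, 9, 3, 6, 2]
`b = a[:]` → b = [2, 9, 3, 6, 2]
`a.append(458)` → a = [2, 9, 3, 6, 2, 458]
`print(a)` → prints [2, 9, 3, 6, 2, 458]
`print(b)` → prints [2, 9, 3, 6, 2]

Answer:
[2, 9, 3, 6, 2, 458]
[2, 9, 3, 6, 2]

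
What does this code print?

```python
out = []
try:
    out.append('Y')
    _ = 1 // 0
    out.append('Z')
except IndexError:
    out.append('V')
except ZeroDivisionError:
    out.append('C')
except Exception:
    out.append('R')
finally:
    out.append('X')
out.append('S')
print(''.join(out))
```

Execution trace: 'Y' (try body) → 'C' (except ZeroDivisionError) → 'X' (finally) → 'S' (after the try/except). Output: YCXS

Answer: YCXS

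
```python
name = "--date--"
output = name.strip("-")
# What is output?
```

Trace:
`name = "--date--"` → name = '--date--'
`output = name.strip("-")` → output = 'date'
So output = 'date'

Answer: 'date'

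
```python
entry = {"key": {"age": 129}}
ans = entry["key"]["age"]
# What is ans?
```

Trace:
`entry = {"key": {"age": 129}}` → entry = {'key': {'age': 129}}
`ans = entry["key"]["age"]` → ans = 129
So ans = 129

Answer: 129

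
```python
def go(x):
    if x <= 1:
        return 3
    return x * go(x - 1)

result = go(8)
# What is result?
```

go(8) = 8 * 7 * 6 * 5 * 4 * 3 * 2 * 3 = 120960

Answer: 120960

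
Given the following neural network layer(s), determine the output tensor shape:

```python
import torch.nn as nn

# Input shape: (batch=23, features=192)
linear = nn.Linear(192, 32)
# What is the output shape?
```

Input: (23, 192) -> Output: (23, 32)

Answer: (23, 32)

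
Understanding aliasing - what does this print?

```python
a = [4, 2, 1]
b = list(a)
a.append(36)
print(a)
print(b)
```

Key concept: list() constructor creates copy.
Step by step:
`a = [4, 2, 1]` → a = [4, 2, 1]
`b = list(a)` → b = [4, 2, 1]
`a.append(36)` → a = [4, 2, 1, 36]
`print(a)` → prints [4, 2, 1, 36]
`print(b)` → prints [4, 2, 1]

Answer:
[4, 2, 1, 36]
[4, 2, 1]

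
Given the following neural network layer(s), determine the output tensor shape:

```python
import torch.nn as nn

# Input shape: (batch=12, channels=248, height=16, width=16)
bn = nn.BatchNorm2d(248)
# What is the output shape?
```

Input: (12, 248, 16, 16) -> Output: (12, 248, 16, 16)

Answer: (12, 248, 16, 16)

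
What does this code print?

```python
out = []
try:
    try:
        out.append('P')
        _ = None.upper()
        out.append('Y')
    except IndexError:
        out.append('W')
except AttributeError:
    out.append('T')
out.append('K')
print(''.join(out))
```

Execution trace: 'P' (try body) → 'T' (outer except AttributeError) → 'K' (after the try/except). Output: PTK

Answer: PTK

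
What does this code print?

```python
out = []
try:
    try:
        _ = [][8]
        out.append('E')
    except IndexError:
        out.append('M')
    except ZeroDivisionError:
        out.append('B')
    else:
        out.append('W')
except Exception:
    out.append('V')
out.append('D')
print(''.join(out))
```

Execution trace: 'M' (inner except IndexError) → 'D' (after the try/except). Output: MD

Answer: MD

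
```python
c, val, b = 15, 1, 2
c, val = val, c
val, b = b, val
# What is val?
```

Trace:
`c, val, b = 15, 1, 2` → c = 15; val = 1; b = 2
`c, val = val, c` → c = 1; val = 15
`val, b = b, val` → val = 2; b = 15
So val = 2

Answer: 2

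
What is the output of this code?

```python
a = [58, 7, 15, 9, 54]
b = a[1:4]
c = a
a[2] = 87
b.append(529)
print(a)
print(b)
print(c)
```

Key concept: slice vs alias.
Step by step:
`a = [58, 7, 15, 9, 54]` → a = [58, 7, 15, 9, 54]
`b = a[1:4]` → b = [7, 15, 9]
`c = a` → c = [58, 7, 15, 9, 54] (same object as a)
`a[2] = 87` → a = [58, 7, 87, 9, 54] (same object as c); c = [58, 7, 87, 9, 54] (same object as a)
`b.append(529)` → b = [7, 15, 9, 529]
`print(a)` → prints [58, 7, 87, 9, 54]
`print(b)` → prints [7, 15, 9, 529]
`print(c)` → prints [58, 7, 87, 9, 54]

Answer:
[58, 7, 87, 9, 54]
[7, 15, 9, 529]
[58, 7, 87, 9, 54]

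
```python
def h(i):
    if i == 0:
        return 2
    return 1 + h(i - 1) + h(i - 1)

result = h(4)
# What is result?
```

h(i) = 1 + 2·h(i-1), h(0)=2. Closed form: (2+1)·2^4 - 1 = 47.

Answer: 47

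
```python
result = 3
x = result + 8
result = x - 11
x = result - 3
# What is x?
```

Trace:
`result = 3` → result = 3
`x = result + 8` → x = 11
`result = x - 11` → result = 0
`x = result - 3` → x = -3
So x = -3

Answer: -3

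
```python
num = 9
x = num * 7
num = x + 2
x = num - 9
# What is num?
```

Trace:
`num = 9` → num = 9
`x = num * 7` → x = 63
`num = x + 2` → num = 65
`x = num - 9` → x = 56
So num = 65

Answer: 65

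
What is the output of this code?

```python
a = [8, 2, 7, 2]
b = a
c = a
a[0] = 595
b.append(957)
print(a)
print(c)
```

Key concept: multiple aliases.
Step by step:
`a = [8, 2, 7, 2]` → a = [8, 2, 7, 2]
`b = a` → b = [8, 2, 7, 2] (same object as a)
`c = a` → c = [8, 2, 7, 2] (same object as a, b)
`a[0] = 595` → a = [595, 2, 7, 2] (same object as b, c); b = [595, 2, 7, 2] (same object as a, c); c = [595, 2, 7, 2] (same object as a, b)
`b.append(957)` → a = [595, 2, 7, 2, 957] (same object as b, c); b = [595, 2, 7, 2, 957] (same object as a, c); c = [595, 2, 7, 2, 957] (same object as a, b)
`print(a)` → prints [595, 2, 7, 2, 957]
`print(c)` → prints [595, 2, 7, 2, 957]

Answer:
[595, 2, 7, 2, 957]
[595, 2, 7, 2, 957]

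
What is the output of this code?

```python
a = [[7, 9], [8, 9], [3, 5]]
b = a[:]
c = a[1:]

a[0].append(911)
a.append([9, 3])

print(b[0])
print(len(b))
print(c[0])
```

Key concept: slice with nested mutation.
Step by step:
`a = [[7, 9], [8, 9], [3, 5]]` → a = [[7, 9], [8, 9], [3, 5]]
`b = a[:]` → b = [[7, 9], [8, 9], [3, 5]]
`c = a[1:]` → c = [[8, 9], [3, 5]]
`a[0].append(911)` → a = [[7, 9, 911], [8, 9], [3, 5]]; b = [[7, 9, 911], [8, 9], [3, 5]]
`a.append([9, 3])` → a = [[7, 9, 911], [8, 9], [3, 5], [9, 3]]
`print(b[0])` → prints [7, 9, 911]
`print(len(b))` → prints 3
`print(c[0])` → prints [8, 9]

Answer:
[7, 9, 911]
3
[8, 9]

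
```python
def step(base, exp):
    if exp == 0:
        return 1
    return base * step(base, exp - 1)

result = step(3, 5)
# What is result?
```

step(3, 5) = 3 * 3 * 3 * 3 * 3 = 243

Answer: 243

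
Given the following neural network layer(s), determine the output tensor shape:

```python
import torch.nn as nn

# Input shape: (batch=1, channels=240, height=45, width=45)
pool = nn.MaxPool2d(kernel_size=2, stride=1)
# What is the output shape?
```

Input: (1, 240, 45, 45) -> Output: (1, 240, 44, 44)

Answer: (1, 240, 44, 44)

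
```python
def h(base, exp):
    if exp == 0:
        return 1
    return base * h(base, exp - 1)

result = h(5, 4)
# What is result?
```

h(5, 4) = 5 * 5 * 5 * 5 = 625

Answer: 625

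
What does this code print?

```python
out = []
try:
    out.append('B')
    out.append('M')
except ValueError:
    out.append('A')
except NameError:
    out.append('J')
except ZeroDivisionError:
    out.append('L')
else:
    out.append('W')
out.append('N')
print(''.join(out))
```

Execution trace: 'B' (try body) → 'M' (try body, no exception) → 'W' (else) → 'N' (after the try/except). Output: BMWN

Answer: BMWN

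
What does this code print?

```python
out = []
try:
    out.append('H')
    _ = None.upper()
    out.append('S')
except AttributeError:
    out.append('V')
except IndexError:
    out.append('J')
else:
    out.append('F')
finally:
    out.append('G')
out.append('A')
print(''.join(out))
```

Execution trace: 'H' (try body) → 'V' (except AttributeError) → 'G' (finally) → 'A' (after the try/except). Output: HVGA

Answer: HVGA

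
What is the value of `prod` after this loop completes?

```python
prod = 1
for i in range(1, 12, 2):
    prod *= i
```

Product of 1, 3, 5, ... up to 11
`prod` takes the values: 1 → 3 → 15 → 105 → 945 → 10395

Answer: 10395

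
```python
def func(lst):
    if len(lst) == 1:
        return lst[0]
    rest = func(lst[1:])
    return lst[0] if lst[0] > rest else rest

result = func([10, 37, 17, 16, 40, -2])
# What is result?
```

Recursive max over [10, 37, 17, 16, 40, -2] = 40

Answer: 40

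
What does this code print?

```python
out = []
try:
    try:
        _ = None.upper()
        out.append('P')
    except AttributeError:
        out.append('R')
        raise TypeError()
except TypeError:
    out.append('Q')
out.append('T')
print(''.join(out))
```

Execution trace: 'R' (inner except AttributeError) → 'Q' (outer except TypeError) → 'T' (after the try/except). Output: RQT

Answer: RQT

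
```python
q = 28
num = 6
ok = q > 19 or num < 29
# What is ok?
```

Trace:
`q = 28` → q = 28
`num = 6` → num = 6
`ok = q > 19 or num < 29` → ok = True
So ok = True

Answer: True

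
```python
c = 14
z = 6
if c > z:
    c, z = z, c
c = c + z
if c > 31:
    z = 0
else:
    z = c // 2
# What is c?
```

Trace:
`c = 14` → c = 14
`z = 6` → z = 6
`if c > z: ...` → c > z is True → c = 6; z = 14
`c = c + z` → c = 20
`if c > 31: ...` → c > 31 is False, take else branch → z = 10
So c = 20

Answer: 20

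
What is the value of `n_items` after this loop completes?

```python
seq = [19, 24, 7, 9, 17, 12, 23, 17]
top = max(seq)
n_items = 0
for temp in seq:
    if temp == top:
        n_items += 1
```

Count of max value 24 in [19, 24, 7, 9, 17, 12, 23, 17]
`n_items` takes the values: 0 → 1

Answer: 1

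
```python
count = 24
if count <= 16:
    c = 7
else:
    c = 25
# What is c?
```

Trace:
`count = 24` → count = 24
`if count <= 16: ...` → count <= 16 is False, take else branch → c = 25
So c = 25

Answer: 25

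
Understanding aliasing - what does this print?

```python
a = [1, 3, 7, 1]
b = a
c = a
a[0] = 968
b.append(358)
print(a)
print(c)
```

Key concept: multiple aliases.
Step by step:
`a = [1, 3, 7, 1]` → a = [1, 3, 7, 1]
`b = a` → b = [1, 3, 7, 1] (same object as a)
`c = a` → c = [1, 3, 7, 1] (same object as a, b)
`a[0] = 968` → a = [968, 3, 7, 1] (same object as b, c); b = [968, 3, 7, 1] (same object as a, c); c = [968, 3, 7, 1] (same object as a, b)
`b.append(358)` → a = [968, 3, 7, 1, 358] (same object as b, c); b = [968, 3, 7, 1, 358] (same object as a, c); c = [968, 3, 7, 1, 358] (same object as a, b)
`print(a)` → prints [968, 3, 7, 1, 358]
`print(c)` → prints [968, 3, 7, 1, 358]

Answer:
[968, 3, 7, 1, 358]
[968, 3, 7, 1, 358]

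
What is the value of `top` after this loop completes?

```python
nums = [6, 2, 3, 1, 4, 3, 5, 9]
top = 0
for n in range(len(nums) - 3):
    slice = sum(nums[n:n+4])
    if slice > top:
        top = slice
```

Max sum of 4-element window in [6, 2, 3, 1, 4, 3, 5, 9]
`top` takes the values: 0 → 12 → 13 → 21

Answer: 21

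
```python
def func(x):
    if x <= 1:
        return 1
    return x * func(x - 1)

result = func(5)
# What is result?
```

func(5) = 5 * 4 * 3 * 2 * 1 = 120

Answer: 120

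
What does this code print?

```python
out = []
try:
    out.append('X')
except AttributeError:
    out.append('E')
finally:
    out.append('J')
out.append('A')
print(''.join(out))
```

Execution trace: 'X' (try body, no exception) → 'J' (finally) → 'A' (after the try/except). Output: XJA

Answer: XJA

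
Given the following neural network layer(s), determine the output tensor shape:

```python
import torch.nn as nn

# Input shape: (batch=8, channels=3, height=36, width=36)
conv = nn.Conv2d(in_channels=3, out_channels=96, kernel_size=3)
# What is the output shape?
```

Input: (8, 3, 36, 36) -> Output: (8, 96, 34, 34)

Answer: (8, 96, 34, 34)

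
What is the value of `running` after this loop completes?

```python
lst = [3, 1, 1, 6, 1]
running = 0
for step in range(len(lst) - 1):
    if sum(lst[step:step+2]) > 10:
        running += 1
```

Count windows with sum > 10
`running` takes the values: 0

Answer: 0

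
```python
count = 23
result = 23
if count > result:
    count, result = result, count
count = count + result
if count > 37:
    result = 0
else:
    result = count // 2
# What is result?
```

Trace:
`count = 23` → count = 23
`result = 23` → result = 23
`if count > result: ...` → count > result is False → no variable changes
`count = count + result` → count = 46
`if count > 37: ...` → count > 37 is True → result = 0
So result = 0

Answer: 0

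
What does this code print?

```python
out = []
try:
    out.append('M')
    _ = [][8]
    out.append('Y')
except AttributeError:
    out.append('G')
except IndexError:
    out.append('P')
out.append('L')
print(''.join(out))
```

Execution trace: 'M' (try body) → 'P' (except IndexError) → 'L' (after the try/except). Output: MPL

Answer: MPL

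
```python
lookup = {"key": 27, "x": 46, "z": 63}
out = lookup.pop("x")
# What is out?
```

Trace:
`lookup = {"key": 27, "x": 46, "z": 63}` → lookup = {'key': 27, 'x': 46, 'z': 63}
`out = lookup.pop("x")` → lookup = {'key': 27, 'z': 63}; out = 46
So out = 46

Answer: 46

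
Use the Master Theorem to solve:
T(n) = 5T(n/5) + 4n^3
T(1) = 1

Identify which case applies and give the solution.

a=5, b=5, f(n)=4n^3. log_5(5) = 1. Since c=3 > 1 and the regularity condition holds (5(n/5)^3 = (5/5^3)n^3 with 5/5^3 < 1), Case 3 applies: T(n) = Θ(f(n)) = O(n^3).

Answer: O(n^3) - Case 3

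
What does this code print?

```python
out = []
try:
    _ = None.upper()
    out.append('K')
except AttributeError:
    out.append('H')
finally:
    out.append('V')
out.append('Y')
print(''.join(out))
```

Execution trace: 'H' (except AttributeError) → 'V' (finally) → 'Y' (after the try/except). Output: HVY

Answer: HVY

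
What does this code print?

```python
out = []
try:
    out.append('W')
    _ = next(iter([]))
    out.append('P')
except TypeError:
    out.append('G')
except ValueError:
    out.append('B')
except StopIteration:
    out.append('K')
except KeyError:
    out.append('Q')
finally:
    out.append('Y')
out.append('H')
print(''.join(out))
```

Execution trace: 'W' (try body) → 'K' (except StopIteration) → 'Y' (finally) → 'H' (after the try/except). Output: WKYH

Answer: WKYH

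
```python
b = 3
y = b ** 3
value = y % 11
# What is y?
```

Trace:
`b = 3` → b = 3
`y = b ** 3` → y = 27
`value = y % 11` → value = 5
So y = 27

Answer: 27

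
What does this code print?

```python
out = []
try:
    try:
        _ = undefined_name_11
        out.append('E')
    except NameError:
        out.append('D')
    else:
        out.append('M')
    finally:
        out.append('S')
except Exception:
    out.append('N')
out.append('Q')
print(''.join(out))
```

Execution trace: 'D' (inner except NameError) → 'S' (inner finally) → 'Q' (after the try/except). Output: DSQ

Answer: DSQ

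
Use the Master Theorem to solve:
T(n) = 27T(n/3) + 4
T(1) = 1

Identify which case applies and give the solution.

a=27, b=3, f(n)=4. log_3(27) = 3. Since c=0 < 3, Case 1 applies: T(n) = Θ(n^log_b(a)) = O(n^3).

Answer: O(n^3) - Case 1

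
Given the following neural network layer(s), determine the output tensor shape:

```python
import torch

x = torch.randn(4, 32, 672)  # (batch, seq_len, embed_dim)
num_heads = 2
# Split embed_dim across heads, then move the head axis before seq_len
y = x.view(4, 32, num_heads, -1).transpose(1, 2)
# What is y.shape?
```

Input: (4, 32, 672) -> head_dim = 672 // 2 = 336; after view: (4, 32, 2, 336) -> after transpose(1, 2): (4, 2, 32, 336) -> Output: (4, 2, 32, 336)

Answer: (4, 2, 32, 336)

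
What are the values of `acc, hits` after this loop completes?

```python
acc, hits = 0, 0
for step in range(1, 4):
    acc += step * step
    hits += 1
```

Sum of squares and count
`acc, hits` takes the values: (0, 0) → (1, 0) → (1, 1) → (5, 1) → (5, 2) → (14, 2) → (14, 3)

Answer: 14, 3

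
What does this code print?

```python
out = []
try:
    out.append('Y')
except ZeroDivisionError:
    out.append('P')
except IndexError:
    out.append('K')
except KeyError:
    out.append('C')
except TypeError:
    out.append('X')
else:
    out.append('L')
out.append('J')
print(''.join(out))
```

Execution trace: 'Y' (try body, no exception) → 'L' (else) → 'J' (after the try/except). Output: YLJ

Answer: YLJ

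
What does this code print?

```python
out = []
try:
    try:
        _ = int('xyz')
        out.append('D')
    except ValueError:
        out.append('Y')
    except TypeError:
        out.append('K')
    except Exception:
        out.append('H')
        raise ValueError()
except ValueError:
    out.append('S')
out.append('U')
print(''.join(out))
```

Execution trace: 'Y' (inner except ValueError) → 'U' (after the try/except). Output: YU

Answer: YU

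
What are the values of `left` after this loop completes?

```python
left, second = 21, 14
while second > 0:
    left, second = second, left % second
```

GCD of 21 and 14
`left` takes the values: 21 → 14 → 7

Answer: 7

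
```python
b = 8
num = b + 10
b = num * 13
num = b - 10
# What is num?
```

Trace:
`b = 8` → b = 8
`num = b + 10` → num = 18
`b = num * 13` → b = 234
`num = b - 10` → num = 224
So num = 224

Answer: 224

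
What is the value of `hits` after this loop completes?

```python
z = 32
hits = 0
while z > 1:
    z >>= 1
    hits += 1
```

Count right shifts until 1
`hits` takes the values: 0 → 1 → 2 → 3 → 4 → 5

Answer: 5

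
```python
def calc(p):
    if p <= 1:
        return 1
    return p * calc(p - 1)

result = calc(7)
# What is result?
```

calc(7) = 7 * 6 * 5 * 4 * 3 * 2 * 1 = 5040

Answer: 5040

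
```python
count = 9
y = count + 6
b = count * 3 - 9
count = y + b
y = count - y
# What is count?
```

Trace:
`count = 9` → count = 9
`y = count + 6` → y = 15
`b = count * 3 - 9` → b = 18
`count = y + b` → count = 33
`y = count - y` → y = 18
So count = 33

Answer: 33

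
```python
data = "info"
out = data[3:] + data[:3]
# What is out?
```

Trace:
`data = "info"` → data = 'info'
`out = data[3:] + data[:3]` → out = 'oinf'
So out = 'oinf'

Answer: 'oinf'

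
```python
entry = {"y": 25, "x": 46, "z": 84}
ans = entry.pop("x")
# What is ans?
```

Trace:
`entry = {"y": 25, "x": 46, "z": 84}` → entry = {'y': 25, 'x': 46, 'z': 84}
`ans = entry.pop("x")` → entry = {'y': 25, 'z': 84}; ans = 46
So ans = 46

Answer: 46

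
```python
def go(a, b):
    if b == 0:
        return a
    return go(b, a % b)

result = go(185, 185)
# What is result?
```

go(185, 185) -> go(185, 0) -> 185

Answer: 185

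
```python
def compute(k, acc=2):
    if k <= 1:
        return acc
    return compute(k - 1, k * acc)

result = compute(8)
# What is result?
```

Accumulator trace (n, acc): (8, 2) -> (7, 16) -> (6, 112) -> (5, 672) -> (4, 3360) -> (3, 13440) -> (2, 40320) -> (1, 80640) -> return 80640

Answer: 80640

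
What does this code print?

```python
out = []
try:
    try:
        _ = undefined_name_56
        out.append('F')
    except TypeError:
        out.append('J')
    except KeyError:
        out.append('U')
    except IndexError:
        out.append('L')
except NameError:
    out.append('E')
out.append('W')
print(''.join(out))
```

Execution trace: 'E' (outer except NameError) → 'W' (after the try/except). Output: EW

Answer: EW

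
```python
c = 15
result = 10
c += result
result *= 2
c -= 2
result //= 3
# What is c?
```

Trace:
`c = 15` → c = 15
`result = 10` → result = 10
`c += result` → c = 25
`result *= 2` → result = 20
`c -= 2` → c = 23
`result //= 3` → result = 6
So c = 23

Answer: 23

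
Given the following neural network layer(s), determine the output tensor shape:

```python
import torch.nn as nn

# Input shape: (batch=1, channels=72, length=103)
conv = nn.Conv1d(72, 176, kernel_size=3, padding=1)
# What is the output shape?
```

Input: (1, 72, 103) -> Output: (1, 176, 103)

Answer: (1, 176, 103)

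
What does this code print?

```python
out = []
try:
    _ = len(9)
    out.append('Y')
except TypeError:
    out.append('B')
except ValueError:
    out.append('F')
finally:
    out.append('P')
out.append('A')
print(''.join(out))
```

Execution trace: 'B' (except TypeError) → 'P' (finally) → 'A' (after the try/except). Output: BPA

Answer: BPA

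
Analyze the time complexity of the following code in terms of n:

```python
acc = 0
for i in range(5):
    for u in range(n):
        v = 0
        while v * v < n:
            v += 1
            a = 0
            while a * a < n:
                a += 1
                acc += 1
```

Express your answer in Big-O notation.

Each loop level contributes: 1 × n × √n × √n. Multiplying the contributions gives O(n^2).

Answer: O(n^2)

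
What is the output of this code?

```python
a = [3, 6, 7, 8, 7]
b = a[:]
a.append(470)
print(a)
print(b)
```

Key concept: slice [:] creates copy.
Step by step:
`a = [3, 6, 7, 8, 7]` → a = [3, 6, 7, 8, 7]
`b = a[:]` → b = [3, 6, 7, 8, 7]
`a.append(470)` → a = [3, 6, 7, 8, 7, 470]
`print(a)` → prints [3, 6, 7, 8, 7, 470]
`print(b)` → prints [3, 6, 7, 8, 7]

Answer:
[3, 6, 7, 8, 7, 470]
[3, 6, 7, 8, 7]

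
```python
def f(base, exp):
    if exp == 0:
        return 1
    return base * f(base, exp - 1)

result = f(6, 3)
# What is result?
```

f(6, 3) = 6 * 6 * 6 = 216

Answer: 216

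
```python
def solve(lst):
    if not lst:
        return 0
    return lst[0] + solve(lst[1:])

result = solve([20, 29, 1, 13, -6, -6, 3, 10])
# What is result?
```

20 + 29 + 1 + 13 + (-6) + (-6) + 3 + 10 + 0 = 64

Answer: 64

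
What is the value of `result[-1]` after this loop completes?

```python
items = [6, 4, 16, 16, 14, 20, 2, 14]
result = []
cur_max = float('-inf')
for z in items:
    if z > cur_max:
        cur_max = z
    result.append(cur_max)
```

Running max ends at 20
`result` takes the values: [] → [6] → [6, 6] → [6, 6, 16] → [6, 6, 16, 16] → [6, 6, 16, 16, 16] → [6, 6, 16, 16, 16, 20] → [6, 6, 16, 16, 16, 20, 20] → [6, 6, 16, 16, 16, 20, 20, 20]
So `result[-1]` = 20

Answer: 20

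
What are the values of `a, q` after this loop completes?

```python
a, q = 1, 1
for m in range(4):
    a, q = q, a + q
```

Fibonacci: after 4 iterations
`a, q` takes the values: (1, 1) → (1, 2) → (2, 3) → (3, 5) → (5, 8)

Answer: 5, 8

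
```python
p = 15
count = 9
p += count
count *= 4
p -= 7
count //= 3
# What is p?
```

Trace:
`p = 15` → p = 15
`count = 9` → count = 9
`p += count` → p = 24
`count *= 4` → count = 36
`p -= 7` → p = 17
`count //= 3` → count = 12
So p = 17

Answer: 17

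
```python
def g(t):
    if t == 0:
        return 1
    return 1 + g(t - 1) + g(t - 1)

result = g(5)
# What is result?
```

g(t) = 1 + 2·g(t-1), g(0)=1. Closed form: (1+1)·2^5 - 1 = 63.

Answer: 63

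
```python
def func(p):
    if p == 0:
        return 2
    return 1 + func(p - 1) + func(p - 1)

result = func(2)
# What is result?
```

func(p) = 1 + 2·func(p-1), func(0)=2. Closed form: (2+1)·2^2 - 1 = 11.

Answer: 11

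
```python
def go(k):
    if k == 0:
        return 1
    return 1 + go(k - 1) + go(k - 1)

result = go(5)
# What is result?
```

go(k) = 1 + 2·go(k-1), go(0)=1. Closed form: (1+1)·2^5 - 1 = 63.

Answer: 63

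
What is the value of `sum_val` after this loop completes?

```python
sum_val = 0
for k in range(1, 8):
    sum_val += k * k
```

Sum of squares 1² to 7² = 140
`sum_val` takes the values: 0 → 1 → 5 → 14 → 30 → 55 → 91 → 140

Answer: 140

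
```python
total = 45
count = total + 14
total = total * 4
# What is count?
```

Trace:
`total = 45` → total = 45
`count = total + 14` → count = 59
`total = total * 4` → total = 180
So count = 59

Answer: 59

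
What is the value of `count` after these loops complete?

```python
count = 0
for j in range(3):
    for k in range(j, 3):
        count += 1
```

Upper triangle: 3 + 2 + ... + 1
`count` takes the values: 0 → 1 → 2 → 3 → 4 → 5 → 6

Answer: 6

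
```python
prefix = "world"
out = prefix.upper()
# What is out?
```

Trace:
`prefix = "world"` → prefix = 'world'
`out = prefix.upper()` → out = 'WORLD'
So out = 'WORLD'

Answer: 'WORLD'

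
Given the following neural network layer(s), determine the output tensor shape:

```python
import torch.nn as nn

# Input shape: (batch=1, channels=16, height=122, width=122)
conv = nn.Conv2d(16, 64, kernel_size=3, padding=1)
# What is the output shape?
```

Input: (1, 16, 122, 122) -> Output: (1, 64, 122, 122)

Answer: (1, 64, 122, 122)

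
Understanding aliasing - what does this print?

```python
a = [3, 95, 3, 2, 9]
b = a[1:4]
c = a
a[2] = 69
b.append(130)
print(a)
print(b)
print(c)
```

Key concept: slice vs alias.
Step by step:
`a = [3, 95, 3, 2, 9]` → a = [3, 95, 3, 2, 9]
`b = a[1:4]` → b = [95, 3, 2]
`c = a` → c = [3, 95, 3, 2, 9] (same object as a)
`a[2] = 69` → a = [3, 95, 69, 2, 9] (same object as c); c = [3, 95, 69, 2, 9] (same object as a)
`b.append(130)` → b = [95, 3, 2, 130]
`print(a)` → prints [3, 95, 69, 2, 9]
`print(b)` → prints [95, 3, 2, 130]
`print(c)` → prints [3, 95, 69, 2, 9]

Answer:
[3, 95, 69, 2, 9]
[95, 3, 2, 130]
[3, 95, 69, 2, 9]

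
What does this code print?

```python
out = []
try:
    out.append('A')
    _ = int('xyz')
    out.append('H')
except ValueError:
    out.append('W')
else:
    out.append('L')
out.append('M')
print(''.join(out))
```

Execution trace: 'A' (try body) → 'W' (except ValueError) → 'M' (after the try/except). Output: AWM

Answer: AWM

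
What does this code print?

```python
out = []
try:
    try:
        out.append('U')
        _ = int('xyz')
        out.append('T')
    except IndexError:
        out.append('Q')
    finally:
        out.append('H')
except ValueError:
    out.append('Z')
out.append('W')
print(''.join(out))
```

Execution trace: 'U' (inner try body) → 'H' (inner finally) → 'Z' (outer except ValueError) → 'W' (after the try/except). Output: UHZW

Answer: UHZW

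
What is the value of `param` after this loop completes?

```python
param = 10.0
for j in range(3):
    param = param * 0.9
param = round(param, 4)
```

Exponential decay: 10.0 * 0.9^3
`param` takes the values: 10.0 → 9.0 → 8.1 → 7.29

Answer: 7.29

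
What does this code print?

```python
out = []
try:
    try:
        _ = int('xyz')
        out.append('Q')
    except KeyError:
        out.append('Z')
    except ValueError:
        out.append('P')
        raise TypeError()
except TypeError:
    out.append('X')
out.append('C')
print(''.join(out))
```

Execution trace: 'P' (inner except ValueError) → 'X' (outer except TypeError) → 'C' (after the try/except). Output: PXC

Answer: PXC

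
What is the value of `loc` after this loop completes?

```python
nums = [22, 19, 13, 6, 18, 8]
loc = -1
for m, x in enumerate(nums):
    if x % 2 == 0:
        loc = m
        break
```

First even number index in [22, 19, 13, 6, 18, 8]
`loc` takes the values: -1 → 0

Answer: 0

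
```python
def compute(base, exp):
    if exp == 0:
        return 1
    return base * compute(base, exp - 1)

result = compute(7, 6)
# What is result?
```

compute(7, 6) = 7 * 7 * 7 * 7 * 7 * 7 = 117649

Answer: 117649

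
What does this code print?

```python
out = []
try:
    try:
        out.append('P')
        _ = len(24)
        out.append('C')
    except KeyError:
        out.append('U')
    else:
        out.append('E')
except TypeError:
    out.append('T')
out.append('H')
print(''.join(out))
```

Execution trace: 'P' (try body) → 'T' (outer except TypeError) → 'H' (after the try/except). Output: PTH

Answer: PTH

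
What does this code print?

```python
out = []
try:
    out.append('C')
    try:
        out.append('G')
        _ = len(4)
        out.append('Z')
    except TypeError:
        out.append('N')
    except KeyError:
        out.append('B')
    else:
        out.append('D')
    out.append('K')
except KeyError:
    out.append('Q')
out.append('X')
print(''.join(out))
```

Execution trace: 'C' (try body) → 'G' (inner try body) → 'N' (inner except TypeError) → 'K' (try body, no exception) → 'X' (after the try/except). Output: CGNKX

Answer: CGNKX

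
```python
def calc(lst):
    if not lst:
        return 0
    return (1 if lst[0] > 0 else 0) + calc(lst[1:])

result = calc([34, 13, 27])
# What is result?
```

Count of positive elements in [34, 13, 27] = 3

Answer: 3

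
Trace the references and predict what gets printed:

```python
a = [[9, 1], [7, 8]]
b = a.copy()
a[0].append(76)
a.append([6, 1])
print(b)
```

Key concept: shallow copy with nested lists.
Step by step:
`a = [[9, 1], [7, 8]]` → a = [[9, 1], [7, 8]]
`b = a.copy()` → b = [[9, 1], [7, 8]]
`a[0].append(76)` → a = [[9, 1, 76], [7, 8]]; b = [[9, 1, 76], [7, 8]]
`a.append([6, 1])` → a = [[9, 1, 76], [7, 8], [6, 1]]
`print(b)` → prints [[9, 1, 76], [7, 8]]

Answer: [[9, 1, 76], [7, 8]]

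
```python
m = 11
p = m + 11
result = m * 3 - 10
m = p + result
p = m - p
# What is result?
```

Trace:
`m = 11` → m = 11
`p = m + 11` → p = 22
`result = m * 3 - 10` → result = 23
`m = p + result` → m = 45
`p = m - p` → p = 23
So result = 23

Answer: 23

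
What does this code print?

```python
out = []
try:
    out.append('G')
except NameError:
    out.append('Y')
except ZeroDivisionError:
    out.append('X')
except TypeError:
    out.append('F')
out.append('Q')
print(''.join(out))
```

Execution trace: 'G' (try body, no exception) → 'Q' (after the try/except). Output: GQ

Answer: GQ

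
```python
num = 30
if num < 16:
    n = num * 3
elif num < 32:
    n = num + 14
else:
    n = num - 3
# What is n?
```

Trace:
`num = 30` → num = 30
`if num < 16: ...` → num < 16 is False, num < 32 is True → n = 44
So n = 44

Answer: 44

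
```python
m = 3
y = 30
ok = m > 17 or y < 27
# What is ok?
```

Trace:
`m = 3` → m = 3
`y = 30` → y = 30
`ok = m > 17 or y < 27` → ok = False
So ok = False

Answer: False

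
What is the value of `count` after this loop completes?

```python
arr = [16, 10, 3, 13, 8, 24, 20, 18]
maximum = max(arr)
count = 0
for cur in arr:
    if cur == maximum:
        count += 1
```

Count of max value 24 in [16, 10, 3, 13, 8, 24, 20, 18]
`count` takes the values: 0 → 1

Answer: 1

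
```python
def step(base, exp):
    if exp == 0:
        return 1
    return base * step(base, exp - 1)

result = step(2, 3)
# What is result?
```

step(2, 3) = 2 * 2 * 2 = 8

Answer: 8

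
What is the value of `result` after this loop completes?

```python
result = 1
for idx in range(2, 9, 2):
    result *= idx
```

Product of even numbers 2 to 8
`result` takes the values: 1 → 2 → 8 → 48 → 384

Answer: 384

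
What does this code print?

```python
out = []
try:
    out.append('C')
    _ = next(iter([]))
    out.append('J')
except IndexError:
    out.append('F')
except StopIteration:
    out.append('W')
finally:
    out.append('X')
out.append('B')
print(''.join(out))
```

Execution trace: 'C' (try body) → 'W' (except StopIteration) → 'X' (finally) → 'B' (after the try/except). Output: CWXB

Answer: CWXB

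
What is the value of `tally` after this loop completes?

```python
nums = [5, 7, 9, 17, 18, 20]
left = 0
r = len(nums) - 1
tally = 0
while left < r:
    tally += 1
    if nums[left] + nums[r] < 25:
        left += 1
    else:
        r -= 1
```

Steps to find pair summing to 25
`tally` takes the values: 0 → 1 → 2 → 3 → 4 → 5

Answer: 5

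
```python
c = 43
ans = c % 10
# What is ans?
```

Trace:
`c = 43` → c = 43
`ans = c % 10` → ans = 3
So ans = 3

Answer: 3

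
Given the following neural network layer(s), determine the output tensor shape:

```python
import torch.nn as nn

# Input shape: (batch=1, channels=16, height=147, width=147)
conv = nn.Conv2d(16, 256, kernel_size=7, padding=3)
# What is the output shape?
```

Input: (1, 16, 147, 147) -> Output: (1, 256, 147, 147)

Answer: (1, 256, 147, 147)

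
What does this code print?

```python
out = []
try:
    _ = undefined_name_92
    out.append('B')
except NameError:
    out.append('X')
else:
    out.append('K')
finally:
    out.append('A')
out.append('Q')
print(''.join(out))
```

Execution trace: 'X' (except NameError) → 'A' (finally) → 'Q' (after the try/except). Output: XAQ

Answer: XAQ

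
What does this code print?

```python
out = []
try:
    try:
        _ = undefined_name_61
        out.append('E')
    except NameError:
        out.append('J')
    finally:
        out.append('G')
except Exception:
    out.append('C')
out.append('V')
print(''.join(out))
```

Execution trace: 'J' (inner except NameError) → 'G' (inner finally) → 'V' (after the try/except). Output: JGV

Answer: JGV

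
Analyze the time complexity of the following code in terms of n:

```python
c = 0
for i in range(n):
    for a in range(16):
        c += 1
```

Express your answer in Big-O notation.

Each loop level contributes: n × 1. Multiplying the contributions gives O(n).

Answer: O(n)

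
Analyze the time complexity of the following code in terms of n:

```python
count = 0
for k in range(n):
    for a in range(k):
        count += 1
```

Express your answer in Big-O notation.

Each loop level contributes: n × n. Multiplying the contributions gives O(n^2).

Answer: O(n^2)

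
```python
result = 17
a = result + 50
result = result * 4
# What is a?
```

Trace:
`result = 17` → result = 17
`a = result + 50` → a = 67
`result = result * 4` → result = 68
So a = 67

Answer: 67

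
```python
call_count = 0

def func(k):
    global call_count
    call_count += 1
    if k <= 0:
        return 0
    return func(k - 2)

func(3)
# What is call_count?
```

Linear recursion stepping by 2: 3 calls from k=3 down to ≤0.

Answer: 3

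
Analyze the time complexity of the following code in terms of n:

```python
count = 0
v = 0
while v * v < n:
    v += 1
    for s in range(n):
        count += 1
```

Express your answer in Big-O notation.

Each loop level contributes: √n × n. Multiplying the contributions gives O(n√n).

Answer: O(n√n)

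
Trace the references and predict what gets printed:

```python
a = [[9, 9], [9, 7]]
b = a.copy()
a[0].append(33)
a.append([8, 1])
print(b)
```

Key concept: shallow copy with nested lists.
Step by step:
`a = [[9, 9], [9, 7]]` → a = [[9, 9], [9, 7]]
`b = a.copy()` → b = [[9, 9], [9, 7]]
`a[0].append(33)` → a = [[9, 9, 33], [9, 7]]; b = [[9, 9, 33], [9, 7]]
`a.append([8, 1])` → a = [[9, 9, 33], [9, 7], [8, 1]]
`print(b)` → prints [[9, 9, 33], [9, 7]]

Answer: [[9, 9, 33], [9, 7]]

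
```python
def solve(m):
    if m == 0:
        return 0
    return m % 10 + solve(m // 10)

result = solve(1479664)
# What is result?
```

Sum of digits of 1479664: 4 + 6 + 6 + 9 + 7 + 4 + 1 = 37

Answer: 37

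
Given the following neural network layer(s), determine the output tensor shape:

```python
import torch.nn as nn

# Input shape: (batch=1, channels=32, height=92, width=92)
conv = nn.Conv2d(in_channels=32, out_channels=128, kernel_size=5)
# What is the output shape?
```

Input: (1, 32, 92, 92) -> Output: (1, 128, 88, 88)

Answer: (1, 128, 88, 88)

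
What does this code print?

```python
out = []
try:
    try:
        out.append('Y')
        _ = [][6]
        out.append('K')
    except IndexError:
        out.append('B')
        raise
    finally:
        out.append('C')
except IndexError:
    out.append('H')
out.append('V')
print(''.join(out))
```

Execution trace: 'Y' (inner try body) → 'B' (inner except IndexError) → 'C' (inner finally) → 'H' (outer except IndexError) → 'V' (after the try/except). Output: YBCHV

Answer: YBCHV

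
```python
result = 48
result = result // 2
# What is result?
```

Trace:
`result = 48` → result = 48
`result = result // 2` → result = 24
So result = 24

Answer: 24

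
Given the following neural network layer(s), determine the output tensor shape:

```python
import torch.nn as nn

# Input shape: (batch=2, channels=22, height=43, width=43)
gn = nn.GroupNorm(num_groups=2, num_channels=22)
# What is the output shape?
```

Input: (2, 22, 43, 43) -> Output: (2, 22, 43, 43)

Answer: (2, 22, 43, 43)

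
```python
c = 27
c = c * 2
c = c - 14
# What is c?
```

Trace:
`c = 27` → c = 27
`c = c * 2` → c = 54
`c = c - 14` → c = 40
So c = 40

Answer: 40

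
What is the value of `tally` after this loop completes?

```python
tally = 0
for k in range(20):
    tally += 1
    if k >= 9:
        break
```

Loop breaks when k reaches 9, tally is 10
`tally` takes the values: 0 → 1 → 2 → 3 → 4 → 5 → 6 → 7 → 8 → 9 → 10

Answer: 10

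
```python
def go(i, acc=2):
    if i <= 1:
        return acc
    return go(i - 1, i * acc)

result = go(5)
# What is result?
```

Accumulator trace (n, acc): (5, 2) -> (4, 10) -> (3, 40) -> (2, 120) -> (1, 240) -> return 240

Answer: 240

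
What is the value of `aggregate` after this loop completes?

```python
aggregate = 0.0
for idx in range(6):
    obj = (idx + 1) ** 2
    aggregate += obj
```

Sum of squared losses 1² + 2² + ... + 6²
`aggregate` takes the values: 0.0 → 1.0 → 5.0 → 14.0 → 30.0 → 55.0 → 91.0

Answer: 91.0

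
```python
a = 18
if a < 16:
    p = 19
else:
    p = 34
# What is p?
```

Trace:
`a = 18` → a = 18
`if a < 16: ...` → a < 16 is False, take else branch → p = 34
So p = 34

Answer: 34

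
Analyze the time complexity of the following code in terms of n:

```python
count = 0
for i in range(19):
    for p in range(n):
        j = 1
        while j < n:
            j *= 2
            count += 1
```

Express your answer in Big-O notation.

Each loop level contributes: 1 × n × log n. Multiplying the contributions gives O(n log n).

Answer: O(n log n)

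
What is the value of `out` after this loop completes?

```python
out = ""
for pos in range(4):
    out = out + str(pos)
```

Concatenate digits 0 to 3
`out` takes the values: "" → "0" → "01" → "012" → "0123"

Answer: "0123"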